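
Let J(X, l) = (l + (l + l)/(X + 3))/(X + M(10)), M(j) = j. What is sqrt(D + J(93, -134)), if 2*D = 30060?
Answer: sqrt(22959241986)/1236 ≈ 122.59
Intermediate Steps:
D = 15030 (D = (1/2)*30060 = 15030)
J(X, l) = (l + 2*l/(3 + X))/(10 + X) (J(X, l) = (l + (l + l)/(X + 3))/(X + 10) = (l + (2*l)/(3 + X))/(10 + X) = (l + 2*l/(3 + X))/(10 + X))
sqrt(D + J(93, -134)) = sqrt(15030 - 134*(5 + 93)/(30 + 93**2 + 13*93)) = sqrt(15030 - 134*98/(30 + 8649 + 1209)) = sqrt(15030 - 134*98/9888) = sqrt(15030 - 134*1/9888*98) = sqrt(15030 - 3283/2472) = sqrt(37150877/2472) = sqrt(22959241986)/1236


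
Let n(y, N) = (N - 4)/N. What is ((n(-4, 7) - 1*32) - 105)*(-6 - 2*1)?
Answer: 7648/7 ≈ 1092.6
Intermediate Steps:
n(y, N) = (-4 + N)/N
((n(-4, 7) - 1*32) - 105)*(-6 - 2*1) = (((-4 + 7)/7 - 1*32) - 105)*(-6 - 2*1) = (((⅐)*3 - 32) - 105)*(-6 - 2) = ((3/7 - 32) - 105)*(-8) = (-221/7 - 105)*(-8) = -956/7*(-8) = 7648/7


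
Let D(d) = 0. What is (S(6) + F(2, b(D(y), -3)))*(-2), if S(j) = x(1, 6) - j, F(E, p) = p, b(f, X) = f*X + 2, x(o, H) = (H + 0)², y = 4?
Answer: -64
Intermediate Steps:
x(o, H) = H²
b(f, X) = 2 + X*f (b(f, X) = X*f + 2 = 2 + X*f)
S(j) = 36 - j (S(j) = 6² - j = 36 - j)
(S(6) + F(2, b(D(y), -3)))*(-2) = ((36 - 1*6) + (2 - 3*0))*(-2) = ((36 - 6) + (2 + 0))*(-2) = (30 + 2)*(-2) = 32*(-2) = -64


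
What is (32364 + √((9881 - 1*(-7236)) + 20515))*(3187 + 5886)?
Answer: 293638572 + 1016176*√3 ≈ 2.9540e+8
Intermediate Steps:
(32364 + √((9881 - 1*(-7236)) + 20515))*(3187 + 5886) = (32364 + √((9881 + 7236) + 20515))*9073 = (32364 + √(17117 + 20515))*9073 = (32364 + √37632)*9073 = (32364 + 112*√3)*9073 = 293638572 + 1016176*√3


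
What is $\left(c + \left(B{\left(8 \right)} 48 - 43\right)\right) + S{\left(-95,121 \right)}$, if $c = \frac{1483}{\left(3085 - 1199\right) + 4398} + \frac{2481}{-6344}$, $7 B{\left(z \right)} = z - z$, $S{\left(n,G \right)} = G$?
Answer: $\frac{775835459}{9966424} \approx 77.845$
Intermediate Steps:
$B{\left(z \right)} = 0$ ($B{\left(z \right)} = \frac{z - z}{7} = \frac{1}{7} \cdot 0 = 0$)
$c = - \frac{1545613}{9966424}$ ($c = \frac{1483}{1886 + 4398} + 2481 \left(- \frac{1}{6344}\right) = \frac{1483}{6284} - \frac{2481}{6344} = - \frac{1545613}{9966424} \approx -0.15508$)
$\left(c + \left(B{\left(8 \right)} 48 - 43\right)\right) + S{\left(-95,121 \right)} = \left(- \frac{1545613}{9966424} + \left(0 \cdot 48 - 43\right)\right) + 121 = \left(- \frac{1545613}{9966424} + \left(0 - 43\right)\right) + 121 = \left(- \frac{1545613}{9966424} - 43\right) + 121 = - \frac{430101845}{9966424} + 121 = \frac{775835459}{9966424}$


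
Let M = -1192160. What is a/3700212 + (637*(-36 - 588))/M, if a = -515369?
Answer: 26762111263/137851398060 ≈ 0.19414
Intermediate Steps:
a/3700212 + (637*(-36 - 588))/M = -515369/3700212 + (637*(-36 - 588))/(-1192160) = -515369*1/3700212 + (637*(-624))*(-1/1192160) = -515369/3700212 - 397488*(-1/1192160) = -515369/3700212 + 24843/74510 = 26762111263/137851398060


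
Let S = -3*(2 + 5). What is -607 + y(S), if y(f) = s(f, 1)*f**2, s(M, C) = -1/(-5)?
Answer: -2594/5 ≈ -518.80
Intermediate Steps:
s(M, C) = 1/5 (s(M, C) = -1*(-1/5) = 1/5)
S = -21 (S = -3*7 = -21)
y(f) = f**2/5
-607 + y(S) = -607 + (1/5)*(-21)**2 = -607 + (1/5)*441 = -607 + 441/5 = -2594/5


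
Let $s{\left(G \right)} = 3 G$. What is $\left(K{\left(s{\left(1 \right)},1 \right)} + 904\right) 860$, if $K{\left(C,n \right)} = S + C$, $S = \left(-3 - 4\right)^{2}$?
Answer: $822160$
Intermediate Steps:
$S = 49$ ($S = \left(-7\right)^{2} = 49$)
$K{\left(C,n \right)} = 49 + C$
$\left(K{\left(s{\left(1 \right)},1 \right)} + 904\right) 860 = \left(\left(49 + 3 \cdot 1\right) + 904\right) 860 = \left(\left(49 + 3\right) + 904\right) 860 = \left(52 + 904\right) 860 = 956 \cdot 860 = 822160$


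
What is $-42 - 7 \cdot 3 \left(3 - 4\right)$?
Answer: $-21$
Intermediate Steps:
$-42 - 7 \cdot 3 \left(3 - 4\right) = -42 - 7 \cdot 3 \left(-1\right) = -42 - -21 = -42 + 21 = -21$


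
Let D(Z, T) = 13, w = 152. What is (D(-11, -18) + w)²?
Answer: 27225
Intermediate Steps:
(D(-11, -18) + w)² = (13 + 152)² = 165² = 27225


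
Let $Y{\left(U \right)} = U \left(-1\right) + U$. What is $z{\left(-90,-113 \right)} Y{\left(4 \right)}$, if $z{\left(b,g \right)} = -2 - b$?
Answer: $0$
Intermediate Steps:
$Y{\left(U \right)} = 0$ ($Y{\left(U \right)} = - U + U = 0$)
$z{\left(-90,-113 \right)} Y{\left(4 \right)} = \left(-2 - -90\right) 0 = \left(-2 + 90\right) 0 = 88 \cdot 0 = 0$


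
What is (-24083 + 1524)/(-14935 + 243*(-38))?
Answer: 22559/24169 ≈ 0.93339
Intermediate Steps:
(-24083 + 1524)/(-14935 + 243*(-38)) = -22559/(-14935 - 9234) = -22559/(-24169) = -22559*(-1/24169) = 22559/24169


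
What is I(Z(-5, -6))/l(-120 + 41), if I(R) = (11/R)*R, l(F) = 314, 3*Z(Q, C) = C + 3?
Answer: 11/314 ≈ 0.035032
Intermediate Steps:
Z(Q, C) = 1 + C/3 (Z(Q, C) = (C + 3)/3 = (3 + C)/3 = 1 + C/3)
I(R) = 11
I(Z(-5, -6))/l(-120 + 41) = 11/314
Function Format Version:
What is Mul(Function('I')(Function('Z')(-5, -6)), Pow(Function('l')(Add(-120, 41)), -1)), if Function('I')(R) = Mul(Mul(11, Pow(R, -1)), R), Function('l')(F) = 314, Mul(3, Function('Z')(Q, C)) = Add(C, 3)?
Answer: Rational(11, 314) ≈ 0.035032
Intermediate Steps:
Function('Z')(Q, C) = Add(1, Mul(Rational(1, 3), C)) (Function('Z')(Q, C) = Mul(Rational(1, 3), Add(C, 3)) = Mul(Rational(1, 3), Add(3, C)) = Add(1, Mul(Rational(1, 3), C)))
Function('I')(R) = 11
Mul(Function('I')(Function('Z')(-5, -6)), Pow(Function('l')(Add(-120, 41)), -1)) = Mul(11, Pow(314, -1)) = Mul(11, Rational(1, 314)) = Rational(11, 314)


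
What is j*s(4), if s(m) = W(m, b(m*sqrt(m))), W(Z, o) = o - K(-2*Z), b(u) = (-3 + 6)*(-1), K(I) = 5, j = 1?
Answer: -8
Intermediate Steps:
b(u) = -3 (b(u) = 3*(-1) = -3)
W(Z, o) = -5 + o (W(Z, o) = o - 1*5 = o - 5 = -5 + o)
s(m) = -8 (s(m) = -5 - 3 = -8)
j*s(4) = 1*(-8) = -8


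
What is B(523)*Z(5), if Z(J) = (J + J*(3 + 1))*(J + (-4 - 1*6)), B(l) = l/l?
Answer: -125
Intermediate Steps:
B(l) = 1
Z(J) = 5*J*(-10 + J) (Z(J) = (J + J*4)*(J + (-4 - 6)) = (J + 4*J)*(J - 10) = (5*J)*(-10 + J) = 5*J*(-10 + J))
B(523)*Z(5) = 1*(5*5*(-10 + 5)) = 1*(5*5*(-5)) = 1*(-125) = -125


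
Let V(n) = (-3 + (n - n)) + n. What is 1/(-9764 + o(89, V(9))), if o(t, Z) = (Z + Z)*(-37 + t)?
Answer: -1/9140 ≈ -0.00010941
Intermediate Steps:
V(n) = -3 + n (V(n) = (-3 + 0) + n = -3 + n)
o(t, Z) = 2*Z*(-37 + t) (o(t, Z) = (2*Z)*(-37 + t) = 2*Z*(-37 + t))
1/(-9764 + o(89, V(9))) = 1/(-9764 + 2*(-3 + 9)*(-37 + 89)) = 1/(-9764 + 2*6*52) = 1/(-9764 + 624) = 1/(-9140) = -1/9140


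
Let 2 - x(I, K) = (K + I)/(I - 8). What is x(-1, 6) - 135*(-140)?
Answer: 170123/9 ≈ 18903.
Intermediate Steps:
x(I, K) = 2 - (I + K)/(-8 + I) (x(I, K) = 2 - (K + I)/(I - 8) = 2 - (I + K)/(-8 + I))
x(-1, 6) - 135*(-140) = (-16 - 1 - 1*6)/(-8 - 1) - 135*(-140) = (-16 - 1 - 6)/(-9) + 18900 = -⅑*(-23) + 18900 = 23/9 + 18900 = 170123/9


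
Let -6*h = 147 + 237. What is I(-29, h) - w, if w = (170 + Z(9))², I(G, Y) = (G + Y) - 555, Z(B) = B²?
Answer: -63649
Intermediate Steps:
h = -64 (h = -(147 + 237)/6 = -⅙*384 = -64)
I(G, Y) = -555 + G + Y
w = 63001 (w = (170 + 9²)² = (170 + 81)² = 251² = 63001)
I(-29, h) - w = (-555 - 29 - 64) - 1*63001 = -648 - 63001 = -63649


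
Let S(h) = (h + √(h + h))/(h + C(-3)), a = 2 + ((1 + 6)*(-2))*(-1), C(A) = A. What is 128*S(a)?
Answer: 2048/13 + 512*√2/13 ≈ 213.24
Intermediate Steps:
a = 16 (a = 2 + (7*(-2))*(-1) = 2 - 14*(-1) = 2 + 14 = 16)
S(h) = (h + √2*√h)/(-3 + h) (S(h) = (h + √(h + h))/(h - 3) = (h + √(2*h))/(-3 + h) = (h + √2*√h)/(-3 + h))
128*S(a) = 128*((16 + √2*√16)/(-3 + 16)) = 128*((16 + √2*4)/13) = 128*((16 + 4*√2)/13) = 128*(16/13 + 4*√2/13) = 2048/13 + 512*√2/13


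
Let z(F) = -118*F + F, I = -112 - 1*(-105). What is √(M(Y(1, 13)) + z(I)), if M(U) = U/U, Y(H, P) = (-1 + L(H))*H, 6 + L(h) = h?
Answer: 2*√205 ≈ 28.636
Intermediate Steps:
L(h) = -6 + h
Y(H, P) = H*(-7 + H) (Y(H, P) = (-1 + (-6 + H))*H = (-7 + H)*H = H*(-7 + H))
M(U) = 1
I = -7 (I = -112 + 105 = -7)
z(F) = -117*F
√(M(Y(1, 13)) + z(I)) = √(1 - 117*(-7)) = √(1 + 819) = √820 = 2*√205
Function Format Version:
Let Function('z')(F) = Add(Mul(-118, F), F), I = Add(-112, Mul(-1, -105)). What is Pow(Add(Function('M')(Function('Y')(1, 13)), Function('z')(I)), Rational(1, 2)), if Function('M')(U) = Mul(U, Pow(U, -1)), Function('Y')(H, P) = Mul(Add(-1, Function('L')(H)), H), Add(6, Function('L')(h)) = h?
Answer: Mul(2, Pow(205, Rational(1, 2))) ≈ 28.636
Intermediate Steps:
Function('L')(h) = Add(-6, h)
Function('Y')(H, P) = Mul(H, Add(-7, H)) (Function('Y')(H, P) = Mul(Add(-1, Add(-6, H)), H) = Mul(Add(-7, H), H) = Mul(H, Add(-7, H)))
Function('M')(U) = 1
I = -7 (I = Add(-112, 105) = -7)
Function('z')(F) = Mul(-117, F)
Pow(Add(Function('M')(Function('Y')(1, 13)), Function('z')(I)), Rational(1, 2)) = Pow(Add(1, Mul(-117, -7)), Rational(1, 2)) = Pow(Add(1, 819), Rational(1, 2)) = Pow(820, Rational(1, 2)) = Mul(2, Pow(205, Rational(1, 2)))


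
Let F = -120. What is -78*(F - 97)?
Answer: 16926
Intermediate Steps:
-78*(F - 97) = -78*(-120 - 97) = -78*(-217) = 16926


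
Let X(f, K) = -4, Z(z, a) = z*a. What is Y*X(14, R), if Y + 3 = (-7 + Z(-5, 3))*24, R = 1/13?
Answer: 2124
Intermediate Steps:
R = 1/13 (R = 1*(1/13) = 1/13 ≈ 0.076923)
Z(z, a) = a*z
Y = -531 (Y = -3 + (-7 + 3*(-5))*24 = -3 + (-7 - 15)*24 = -3 - 22*24 = -3 - 528 = -531)
Y*X(14, R) = -531*(-4) = 2124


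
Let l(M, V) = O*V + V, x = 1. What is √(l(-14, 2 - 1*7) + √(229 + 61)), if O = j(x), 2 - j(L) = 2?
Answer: √(-5 + √290) ≈ 3.4683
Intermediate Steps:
j(L) = 0 (j(L) = 2 - 1*2 = 2 - 2 = 0)
O = 0
l(M, V) = V (l(M, V) = 0*V + V = 0 + V = V)
√(l(-14, 2 - 1*7) + √(229 + 61)) = √((2 - 1*7) + √(229 + 61)) = √((2 - 7) + √290) = √(-5 + √290)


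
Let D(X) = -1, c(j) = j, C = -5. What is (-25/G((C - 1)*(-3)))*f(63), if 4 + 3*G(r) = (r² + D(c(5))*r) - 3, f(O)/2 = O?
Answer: -9450/299 ≈ -31.605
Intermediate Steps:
f(O) = 2*O
G(r) = -7/3 - r/3 + r²/3 (G(r) = -4/3 + ((r² - r) - 3)/3 = -4/3 + (-3 + r² - r)/3 = -4/3 + (-1 - r/3 + r²/3) = -7/3 - r/3 + r²/3)
(-25/G((C - 1)*(-3)))*f(63) = (-25/(-7/3 - (-5 - 1)*(-3)/3 + ((-5 - 1)*(-3))²/3))*(2*63) = -25/(-7/3 - (-2)*(-3) + (-6*(-3))²/3)*126 = -25/(-7/3 - ⅓*18 + (⅓)*18²)*126 = -25/(-7/3 - 6 + (⅓)*324)*126 = -25/(-7/3 - 6 + 108)*126 = -25/299/3*126 = -25*3/299*126 = -75/299*126 = -9450/299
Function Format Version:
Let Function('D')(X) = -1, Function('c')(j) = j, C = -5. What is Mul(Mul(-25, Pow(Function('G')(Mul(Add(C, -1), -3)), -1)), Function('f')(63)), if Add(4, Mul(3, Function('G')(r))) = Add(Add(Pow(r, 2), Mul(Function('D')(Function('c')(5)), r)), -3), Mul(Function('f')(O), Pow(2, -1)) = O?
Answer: Rational(-9450, 299) ≈ -31.605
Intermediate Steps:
Function('f')(O) = Mul(2, O)
Function('G')(r) = Add(Rational(-7, 3), Mul(Rational(-1, 3), r), Mul(Rational(1, 3), Pow(r, 2))) (Function('G')(r) = Add(Rational(-4, 3), Mul(Rational(1, 3), Add(Add(Pow(r, 2), Mul(-1, r)), -3))) = Add(Rational(-4, 3), Mul(Rational(1, 3), Add(-3, Pow(r, 2), Mul(-1, r)))) = Add(Rational(-4, 3), Add(-1, Mul(Rational(-1, 3), r), Mul(Rational(1, 3), Pow(r, 2)))) = Add(Rational(-7, 3), Mul(Rational(-1, 3), r), Mul(Rational(1, 3), Pow(r, 2))))
Mul(Mul(-25, Pow(Function('G')(Mul(Add(C, -1), -3)), -1)), Function('f')(63)) = Mul(Mul(-25, Pow(Add(Rational(-7, 3), Mul(Rational(-1, 3), Mul(Add(-5, -1), -3)), Mul(Rational(1, 3), Pow(Mul(Add(-5, -1), -3), 2))), -1)), Mul(2, 63)) = Mul(Mul(-25, Pow(Add(Rational(-7, 3), Mul(Rational(-1, 3), Mul(-6, -3)), Mul(Rational(1, 3), Pow(Mul(-6, -3), 2))), -1)), 126) = Mul(Mul(-25, Pow(Add(Rational(-7, 3), Mul(Rational(-1, 3), 18), Mul(Rational(1, 3), Pow(18, 2))), -1)), 126) = Mul(Mul(-25, Pow(Add(Rational(-7, 3), -6, Mul(Rational(1, 3), 324)), -1)), 126) = Mul(Mul(-25, Pow(Add(Rational(-7, 3), -6, 108), -1)), 126) = Mul(Mul(-25, Pow(Rational(299, 3), -1)), 126) = Mul(Mul(-25, Rational(3, 299)), 126) = Mul(Rational(-75, 299), 126) = Rational(-9450, 299)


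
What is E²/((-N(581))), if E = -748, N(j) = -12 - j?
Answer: 559504/593 ≈ 943.51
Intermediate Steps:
E²/((-N(581))) = (-748)²/((-(-12 - 1*581))) = 559504/((-(-12 - 581))) = 559504/((-1*(-593))) = 559504/593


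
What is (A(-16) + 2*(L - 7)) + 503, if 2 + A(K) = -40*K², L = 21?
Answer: -9711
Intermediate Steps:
A(K) = -2 - 40*K²
(A(-16) + 2*(L - 7)) + 503 = ((-2 - 40*(-16)²) + 2*(21 - 7)) + 503 = ((-2 - 40*256) + 2*14) + 503 = ((-2 - 10240) + 28) + 503 = (-10242 + 28) + 503 = -10214 + 503 = -9711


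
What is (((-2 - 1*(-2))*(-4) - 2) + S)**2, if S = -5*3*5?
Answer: 5929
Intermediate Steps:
S = -75 (S = -15*5 = -75)
(((-2 - 1*(-2))*(-4) - 2) + S)**2 = (((-2 - 1*(-2))*(-4) - 2) - 75)**2 = (((-2 + 2)*(-4) - 2) - 75)**2 = ((0*(-4) - 2) - 75)**2 = ((0 - 2) - 75)**2 = (-2 - 75)**2 = (-77)**2 = 5929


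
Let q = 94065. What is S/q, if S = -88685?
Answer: -17737/18813 ≈ -0.94281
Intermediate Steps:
S/q = -88685/94065 = -88685*1/94065 = -17737/18813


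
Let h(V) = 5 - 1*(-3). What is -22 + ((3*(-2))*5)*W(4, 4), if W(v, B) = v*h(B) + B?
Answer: -1102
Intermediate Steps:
h(V) = 8 (h(V) = 5 + 3 = 8)
W(v, B) = B + 8*v (W(v, B) = v*8 + B = 8*v + B = B + 8*v)
-22 + ((3*(-2))*5)*W(4, 4) = -22 + ((3*(-2))*5)*(4 + 8*4) = -22 + (-6*5)*(4 + 32) = -22 - 30*36 = -22 - 1080 = -1102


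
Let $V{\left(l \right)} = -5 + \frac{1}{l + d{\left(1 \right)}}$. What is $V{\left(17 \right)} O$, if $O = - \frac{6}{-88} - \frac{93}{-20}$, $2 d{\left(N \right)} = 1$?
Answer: $- \frac{89787}{3850} \approx -23.321$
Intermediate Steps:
$d{\left(N \right)} = \frac{1}{2}$ ($d{\left(N \right)} = \frac{1}{2} \cdot 1 = \frac{1}{2}$)
$V{\left(l \right)} = -5 + \frac{1}{\frac{1}{2} + l}$ ($V{\left(l \right)} = -5 + \frac{1}{l + \frac{1}{2}} = -5 + \frac{1}{\frac{1}{2} + l}$)
$O = \frac{519}{110}$ ($O = \left(-6\right) \left(- \frac{1}{88}\right) - - \frac{93}{20} = \frac{3}{44} + \frac{93}{20} = \frac{519}{110} \approx 4.7182$)
$V{\left(17 \right)} O = \frac{-3 - 170}{1 + 2 \cdot 17} \cdot \frac{519}{110} = \frac{-3 - 170}{1 + 34} \cdot \frac{519}{110} = \frac{1}{35} \left(-173\right) \frac{519}{110} = \left(- \frac{173}{35}\right) \frac{519}{110} = - \frac{89787}{3850}$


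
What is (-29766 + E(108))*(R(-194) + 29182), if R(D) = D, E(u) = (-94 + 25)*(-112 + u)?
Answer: -854856120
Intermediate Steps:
E(u) = 7728 - 69*u (E(u) = -69*(-112 + u) = 7728 - 69*u)
(-29766 + E(108))*(R(-194) + 29182) = (-29766 + (7728 - 69*108))*(-194 + 29182) = (-29766 + (7728 - 7452))*28988 = (-29766 + 276)*28988 = -29490*28988 = -854856120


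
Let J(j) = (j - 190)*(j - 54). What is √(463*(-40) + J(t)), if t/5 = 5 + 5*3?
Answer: 2*I*√5665 ≈ 150.53*I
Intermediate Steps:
t = 100 (t = 5*(5 + 5*3) = 5*(5 + 15) = 5*20 = 100)
J(j) = (-190 + j)*(-54 + j)
√(463*(-40) + J(t)) = √(463*(-40) + (10260 + 100² - 244*100)) = √(-18520 + (10260 + 10000 - 24400)) = √(-18520 - 4140) = √(-22660) = 2*I*√5665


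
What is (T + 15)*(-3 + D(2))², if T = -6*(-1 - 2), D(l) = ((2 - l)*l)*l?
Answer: 297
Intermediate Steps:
D(l) = l²*(2 - l) (D(l) = (l*(2 - l))*l = l²*(2 - l))
T = 18 (T = -6*(-3) = 18)
(T + 15)*(-3 + D(2))² = (18 + 15)*(-3 + 2²*(2 - 1*2))² = 33*(-3 + 4*(2 - 2))² = 33*(-3 + 4*0)² = 33*(-3 + 0)² = 33*(-3)² = 33*9 = 297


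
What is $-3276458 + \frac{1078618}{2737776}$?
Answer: $- \frac{4485103499395}{1368888} \approx -3.2765 \cdot 10^{6}$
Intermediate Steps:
$-3276458 + \frac{1078618}{2737776} = -3276458 + 1078618 \cdot \frac{1}{2737776} = -3276458 + \frac{539309}{1368888} = - \frac{4485103499395}{1368888}$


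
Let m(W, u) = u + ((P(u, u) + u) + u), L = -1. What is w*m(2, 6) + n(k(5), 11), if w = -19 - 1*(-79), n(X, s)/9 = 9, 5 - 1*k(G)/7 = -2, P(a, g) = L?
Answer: 1101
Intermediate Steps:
P(a, g) = -1
m(W, u) = -1 + 3*u (m(W, u) = u + ((-1 + u) + u) = u + (-1 + 2*u) = -1 + 3*u)
k(G) = 49 (k(G) = 35 - 7*(-2) = 35 + 14 = 49)
n(X, s) = 81 (n(X, s) = 9*9 = 81)
w = 60 (w = -19 + 79 = 60)
w*m(2, 6) + n(k(5), 11) = 60*(-1 + 3*6) + 81 = 60*(-1 + 18) + 81 = 60*17 + 81 = 1020 + 81 = 1101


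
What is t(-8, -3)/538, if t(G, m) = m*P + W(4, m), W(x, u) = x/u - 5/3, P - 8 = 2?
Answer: -33/538 ≈ -0.061338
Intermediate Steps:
P = 10 (P = 8 + 2 = 10)
W(x, u) = -5/3 + x/u (W(x, u) = x/u - 5*⅓ = x/u - 5/3 = -5/3 + x/u)
t(G, m) = -5/3 + 4/m + 10*m (t(G, m) = m*10 + (-5/3 + 4/m) = 10*m + (-5/3 + 4/m) = -5/3 + 4/m + 10*m)
t(-8, -3)/538 = (-5/3 + 4/(-3) + 10*(-3))/538 = (-5/3 + 4*(-⅓) - 30)*(1/538) = (-5/3 - 4/3 - 30)*(1/538) = -33*1/538 = -33/538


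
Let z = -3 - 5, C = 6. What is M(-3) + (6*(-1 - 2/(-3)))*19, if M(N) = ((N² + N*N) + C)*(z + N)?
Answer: -302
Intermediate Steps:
z = -8
M(N) = (-8 + N)*(6 + 2*N²) (M(N) = ((N² + N*N) + 6)*(-8 + N) = ((N² + N²) + 6)*(-8 + N) = (2*N² + 6)*(-8 + N) = (6 + 2*N²)*(-8 + N) = (-8 + N)*(6 + 2*N²))
M(-3) + (6*(-1 - 2/(-3)))*19 = (-48 - 16*(-3)² + 2*(-3)³ + 6*(-3)) + (6*(-1 - 2/(-3)))*19 = (-48 - 16*9 + 2*(-27) - 18) + (6*(-1 - 2*(-⅓)))*19 = (-48 - 144 - 54 - 18) + (6*(-1 + ⅔))*19 = -264 + (6*(-⅓))*19 = -264 - 2*19 = -264 - 38 = -302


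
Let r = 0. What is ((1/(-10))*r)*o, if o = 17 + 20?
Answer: 0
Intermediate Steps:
o = 37
((1/(-10))*r)*o = ((1/(-10))*0)*37 = ((1*(-⅒))*0)*37 = -⅒*0*37 = 0*37 = 0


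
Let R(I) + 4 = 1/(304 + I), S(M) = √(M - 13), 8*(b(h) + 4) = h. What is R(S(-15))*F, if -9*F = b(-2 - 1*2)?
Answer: (-8*√7 + 1215*I)/(4*(√7 - 152*I)) ≈ -1.9984 - 2.862e-5*I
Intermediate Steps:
b(h) = -4 + h/8
S(M) = √(-13 + M)
F = ½ (F = -(-4 + (-2 - 1*2)/8)/9 = -(-4 + (-2 - 2)/8)/9 = -(-4 + (⅛)*(-4))/9 = -(-4 - ½)/9 = -⅑*(-9/2) = ½ ≈ 0.50000)
R(I) = -4 + 1/(304 + I)
R(S(-15))*F = ((-1215 - 4*√(-13 - 15))/(304 + √(-13 - 15)))*(½) = ((-1215 - 8*I*√7)/(304 + √(-28)))*(½) = ((-1215 - 8*I*√7)/(304 + 2*I*√7))*(½) = (-1215 - 8*I*√7)/(2*(304 + 2*I*√7))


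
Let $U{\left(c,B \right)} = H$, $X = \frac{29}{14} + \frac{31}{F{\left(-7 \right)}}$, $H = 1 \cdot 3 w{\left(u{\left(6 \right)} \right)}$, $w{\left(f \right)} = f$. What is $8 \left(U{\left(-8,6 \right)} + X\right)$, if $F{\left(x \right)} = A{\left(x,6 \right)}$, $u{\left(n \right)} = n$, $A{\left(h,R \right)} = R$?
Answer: $\frac{4240}{21} \approx 201.9$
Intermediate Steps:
$F{\left(x \right)} = 6$
$H = 18$ ($H = 1 \cdot 3 \cdot 6 = 3 \cdot 6 = 18$)
$X = \frac{152}{21}$ ($X = \frac{29}{14} + \frac{31}{6} = \frac{152}{21} \approx 7.2381$)
$U{\left(c,B \right)} = 18$
$8 \left(U{\left(-8,6 \right)} + X\right) = 8 \left(18 + \frac{152}{21}\right) = 8 \cdot \frac{530}{21} = \frac{4240}{21}$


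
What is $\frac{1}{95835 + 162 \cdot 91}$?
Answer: $\frac{1}{110577} \approx 9.0435 \cdot 10^{-6}$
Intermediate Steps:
$\frac{1}{95835 + 162 \cdot 91} = \frac{1}{95835 + 14742} = \frac{1}{110577}$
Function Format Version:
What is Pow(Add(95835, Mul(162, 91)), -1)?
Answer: Rational(1, 110577) ≈ 9.0435e-6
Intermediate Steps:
Pow(Add(95835, Mul(162, 91)), -1) = Pow(Add(95835, 14742), -1) = Pow(110577, -1) = Rational(1, 110577)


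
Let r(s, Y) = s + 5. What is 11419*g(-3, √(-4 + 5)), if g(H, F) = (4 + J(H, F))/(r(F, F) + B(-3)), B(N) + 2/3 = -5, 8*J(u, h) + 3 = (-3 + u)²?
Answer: 2226705/8 ≈ 2.7834e+5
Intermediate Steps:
J(u, h) = -3/8 + (-3 + u)²/8
B(N) = -17/3 (B(N) = -⅔ - 5 = -17/3)
r(s, Y) = 5 + s
g(H, F) = (29/8 + (-3 + H)²/8)/(-⅔ + F) (g(H, F) = (4 + (-3/8 + (-3 + H)²/8))/((5 + F) - 17/3) = (29/8 + (-3 + H)²/8)/(-⅔ + F))
11419*g(-3, √(-4 + 5)) = 11419*(3*(29 + (-3 - 3)²)/(8*(-2 + 3*√(-4 + 5)))) = 11419*(3*(29 + (-6)²)/(8*(-2 + 3*√1))) = 11419*(3*(29 + 36)/(8*(-2 + 3*1))) = 11419*((3/8)*65/(-2 + 3)) = 11419*((3/8)*65/1) = 11419*((3/8)*1*65) = 11419*(195/8) = 2226705/8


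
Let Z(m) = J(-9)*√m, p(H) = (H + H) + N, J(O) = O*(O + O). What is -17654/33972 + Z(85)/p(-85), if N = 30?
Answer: -8827/16986 - 81*√85/70 ≈ -11.188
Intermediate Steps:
J(O) = 2*O² (J(O) = O*(2*O) = 2*O²)
p(H) = 30 + 2*H (p(H) = (H + H) + 30 = 2*H + 30 = 30 + 2*H)
Z(m) = 162*√m (Z(m) = (2*(-9)²)*√m = (2*81)*√m = 162*√m)
-17654/33972 + Z(85)/p(-85) = -17654/33972 + (162*√85)/(30 + 2*(-85)) = -17654*1/33972 + (162*√85)/(30 - 170) = -8827/16986 + (162*√85)/(-140) = -8827/16986 + (162*√85)*(-1/140) = -8827/16986 - 81*√85/70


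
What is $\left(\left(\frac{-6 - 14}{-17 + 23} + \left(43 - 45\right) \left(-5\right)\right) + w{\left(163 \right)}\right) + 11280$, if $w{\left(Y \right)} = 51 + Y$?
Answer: $\frac{34502}{3} \approx 11501.0$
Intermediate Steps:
$\left(\left(\frac{-6 - 14}{-17 + 23} + \left(43 - 45\right) \left(-5\right)\right) + w{\left(163 \right)}\right) + 11280 = \left(\left(\frac{-6 - 14}{-17 + 23} + \left(43 - 45\right) \left(-5\right)\right) + \left(51 + 163\right)\right) + 11280 = \left(\left(- \frac{20}{6} - -10\right) + 214\right) + 11280 = \left(\left(\left(-20\right) \frac{1}{6} + 10\right) + 214\right) + 11280 = \left(\left(- \frac{10}{3} + 10\right) + 214\right) + 11280 = \left(\frac{20}{3} + 214\right) + 11280 = \frac{662}{3} + 11280 = \frac{34502}{3}$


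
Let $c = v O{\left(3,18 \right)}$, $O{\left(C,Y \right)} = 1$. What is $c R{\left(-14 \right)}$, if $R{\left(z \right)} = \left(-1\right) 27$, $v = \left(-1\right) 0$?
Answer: $0$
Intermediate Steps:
$v = 0$
$R{\left(z \right)} = -27$
$c = 0$ ($c = 0 \cdot 1 = 0$)
$c R{\left(-14 \right)} = 0 \left(-27\right) = 0$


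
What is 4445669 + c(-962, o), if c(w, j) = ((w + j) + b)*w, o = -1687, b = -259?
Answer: 7243165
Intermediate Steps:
c(w, j) = w*(-259 + j + w) (c(w, j) = ((w + j) - 259)*w = ((j + w) - 259)*w = (-259 + j + w)*w = w*(-259 + j + w))
4445669 + c(-962, o) = 4445669 - 962*(-259 - 1687 - 962) = 4445669 - 962*(-2908) = 4445669 + 2797496 = 7243165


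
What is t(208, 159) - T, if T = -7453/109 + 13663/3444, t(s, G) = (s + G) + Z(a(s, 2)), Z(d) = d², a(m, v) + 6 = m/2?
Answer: 3767252381/375396 ≈ 10035.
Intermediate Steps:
a(m, v) = -6 + m/2
t(s, G) = G + s + (-6 + s/2)² (t(s, G) = (s + G) + (-6 + s/2)² = (G + s) + (-6 + s/2)² = G + s + (-6 + s/2)²)
T = -24178865/375396 (T = -7453*1/109 + 13663*(1/3444) = -7453/109 + 13663/3444 = -24178865/375396 ≈ -64.409)
t(208, 159) - T = (159 + 208 + (-12 + 208)²/4) - 1*(-24178865/375396) = (159 + 208 + (¼)*196²) + 24178865/375396 = (159 + 208 + (¼)*38416) + 24178865/375396 = (159 + 208 + 9604) + 24178865/375396 = 9971 + 24178865/375396 = 3767252381/375396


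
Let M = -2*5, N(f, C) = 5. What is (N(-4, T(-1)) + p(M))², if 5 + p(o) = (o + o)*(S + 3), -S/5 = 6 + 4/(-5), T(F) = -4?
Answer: 211600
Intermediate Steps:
S = -26 (S = -5*(6 + 4/(-5)) = -5*(6 + 4*(-⅕)) = -5*(6 - ⅘) = -5*26/5 = -26)
M = -10
p(o) = -5 - 46*o (p(o) = -5 + (o + o)*(-26 + 3) = -5 + (2*o)*(-23) = -5 - 46*o)
(N(-4, T(-1)) + p(M))² = (5 + (-5 - 46*(-10)))² = (5 + (-5 + 460))² = (5 + 455)² = 460² = 211600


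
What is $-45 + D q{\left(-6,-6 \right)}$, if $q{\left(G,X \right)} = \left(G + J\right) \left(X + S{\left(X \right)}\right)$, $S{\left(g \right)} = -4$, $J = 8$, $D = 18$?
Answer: $-405$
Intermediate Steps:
$q{\left(G,X \right)} = \left(-4 + X\right) \left(8 + G\right)$ ($q{\left(G,X \right)} = \left(G + 8\right) \left(X - 4\right) = \left(8 + G\right) \left(-4 + X\right) = \left(-4 + X\right) \left(8 + G\right)$)
$-45 + D q{\left(-6,-6 \right)} = -45 + 18 \left(-32 - -24 + 8 \left(-6\right) - -36\right) = -45 + 18 \left(-32 + 24 - 48 + 36\right) = -45 + 18 \left(-20\right) = -45 - 360 = -405$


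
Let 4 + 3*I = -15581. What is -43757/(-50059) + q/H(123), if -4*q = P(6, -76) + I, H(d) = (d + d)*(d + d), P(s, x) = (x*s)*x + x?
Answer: 1013445637/1346386864 ≈ 0.75272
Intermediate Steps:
P(s, x) = x + s*x² (P(s, x) = (s*x)*x + x = s*x² + x = x + s*x²)
I = -5195 (I = -4/3 + (⅓)*(-15581) = -4/3 - 15581/3 = -5195)
H(d) = 4*d² (H(d) = (2*d)*(2*d) = 4*d²)
q = -29385/4 (q = -(-76*(1 + 6*(-76)) - 5195)/4 = -(-76*(1 - 456) - 5195)/4 = -(-76*(-455) - 5195)/4 = -(34580 - 5195)/4 = -¼*29385 = -29385/4 ≈ -7346.3)
-43757/(-50059) + q/H(123) = -43757/(-50059) - 29385/(4*(4*123²)) = -43757*(-1/50059) - 29385/(4*(4*15129)) = 43757/50059 - 29385/4/60516 = 43757/50059 - 29385/4*1/60516 = 43757/50059 - 3265/26896 = 1013445637/1346386864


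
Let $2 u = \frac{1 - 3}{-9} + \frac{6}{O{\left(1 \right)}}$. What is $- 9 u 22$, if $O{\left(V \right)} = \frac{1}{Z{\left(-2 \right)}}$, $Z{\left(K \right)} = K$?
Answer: $1166$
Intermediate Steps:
$O{\left(V \right)} = - \frac{1}{2}$ ($O{\left(V \right)} = \frac{1}{-2} = - \frac{1}{2}$)
$u = - \frac{53}{9}$ ($u = \frac{\frac{1 - 3}{-9} + \frac{6}{- \frac{1}{2}}}{2} = \frac{\left(1 - 3\right) \left(- \frac{1}{9}\right) + 6 \left(-2\right)}{2} = \frac{\left(-2\right) \left(- \frac{1}{9}\right) - 12}{2} = \frac{\frac{2}{9} - 12}{2} = \frac{1}{2} \left(- \frac{106}{9}\right) = - \frac{53}{9} \approx -5.8889$)
$- 9 u 22 = \left(-9\right) \left(- \frac{53}{9}\right) 22 = 53 \cdot 22 = 1166$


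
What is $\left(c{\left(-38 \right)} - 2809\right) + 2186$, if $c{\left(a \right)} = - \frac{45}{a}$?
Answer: $- \frac{23629}{38} \approx -621.82$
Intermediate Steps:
$\left(c{\left(-38 \right)} - 2809\right) + 2186 = \left(- \frac{45}{-38} - 2809\right) + 2186 = \left(\left(-45\right) \left(- \frac{1}{38}\right) - 2809\right) + 2186 = \left(\frac{45}{38} - 2809\right) + 2186 = - \frac{106697}{38} + 2186 = - \frac{23629}{38}$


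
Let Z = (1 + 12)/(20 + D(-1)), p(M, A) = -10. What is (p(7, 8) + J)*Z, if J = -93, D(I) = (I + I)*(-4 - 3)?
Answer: -1339/34 ≈ -39.382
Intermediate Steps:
D(I) = -14*I (D(I) = (2*I)*(-7) = -14*I)
Z = 13/34 (Z = (1 + 12)/(20 - 14*(-1)) = 13/(20 + 14) = 13/34 ≈ 0.38235)
(p(7, 8) + J)*Z = (-10 - 93)*(13/34) = -103*13/34 = -1339/34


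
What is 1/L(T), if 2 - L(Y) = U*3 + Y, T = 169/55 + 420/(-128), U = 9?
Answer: -1760/43633 ≈ -0.040336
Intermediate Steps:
T = -367/1760 (T = 169*(1/55) + 420*(-1/128) = 169/55 - 105/32 = -367/1760 ≈ -0.20852)
L(Y) = -25 - Y (L(Y) = 2 - (9*3 + Y) = 2 - (27 + Y) = 2 + (-27 - Y) = -25 - Y)
1/L(T) = 1/(-25 - 1*(-367/1760)) = 1/(-25 + 367/1760) = 1/(-43633/1760) = -1760/43633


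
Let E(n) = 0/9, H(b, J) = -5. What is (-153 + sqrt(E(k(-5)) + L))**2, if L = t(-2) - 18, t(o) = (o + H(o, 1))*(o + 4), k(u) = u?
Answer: 23377 - 1224*I*sqrt(2) ≈ 23377.0 - 1731.0*I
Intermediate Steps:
t(o) = (-5 + o)*(4 + o) (t(o) = (o - 5)*(o + 4) = (-5 + o)*(4 + o))
L = -32 (L = (-20 + (-2)**2 - 1*(-2)) - 18 = (-20 + 4 + 2) - 18 = -14 - 18 = -32)
E(n) = 0 (E(n) = 0*(1/9) = 0)
(-153 + sqrt(E(k(-5)) + L))**2 = (-153 + sqrt(0 - 32))**2 = (-153 + sqrt(-32))**2 = (-153 + 4*I*sqrt(2))**2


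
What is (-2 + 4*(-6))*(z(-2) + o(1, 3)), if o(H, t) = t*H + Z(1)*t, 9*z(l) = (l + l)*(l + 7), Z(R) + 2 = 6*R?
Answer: -2990/9 ≈ -332.22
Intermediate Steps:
Z(R) = -2 + 6*R
z(l) = 2*l*(7 + l)/9 (z(l) = ((l + l)*(l + 7))/9 = ((2*l)*(7 + l))/9 = (2*l*(7 + l))/9 = 2*l*(7 + l)/9)
o(H, t) = 4*t + H*t (o(H, t) = t*H + (-2 + 6*1)*t = H*t + (-2 + 6)*t = H*t + 4*t = 4*t + H*t)
(-2 + 4*(-6))*(z(-2) + o(1, 3)) = (-2 + 4*(-6))*((2/9)*(-2)*(7 - 2) + 3*(4 + 1)) = (-2 - 24)*((2/9)*(-2)*5 + 3*5) = -26*(-20/9 + 15) = -26*115/9 = -2990/9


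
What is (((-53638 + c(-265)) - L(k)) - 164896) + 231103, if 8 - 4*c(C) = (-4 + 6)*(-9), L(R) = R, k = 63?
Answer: 25025/2 ≈ 12513.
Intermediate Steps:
c(C) = 13/2 (c(C) = 2 - (-4 + 6)*(-9)/4 = 2 - (-9)/2 = 2 - 1/4*(-18) = 2 + 9/2 = 13/2)
(((-53638 + c(-265)) - L(k)) - 164896) + 231103 = (((-53638 + 13/2) - 1*63) - 164896) + 231103 = ((-107263/2 - 63) - 164896) + 231103 = (-107389/2 - 164896) + 231103 = -437181/2 + 231103 = 25025/2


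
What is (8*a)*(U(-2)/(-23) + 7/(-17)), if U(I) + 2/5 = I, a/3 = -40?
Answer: 115392/391 ≈ 295.12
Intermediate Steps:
a = -120 (a = 3*(-40) = -120)
U(I) = -2/5 + I
(8*a)*(U(-2)/(-23) + 7/(-17)) = (8*(-120))*((-2/5 - 2)/(-23) + 7/(-17)) = -960*(-12/5*(-1/23) + 7*(-1/17)) = -960*(12/115 - 7/17) = -960*(-601/1955) = 115392/391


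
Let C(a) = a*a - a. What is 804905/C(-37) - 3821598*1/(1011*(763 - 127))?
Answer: 7113576786/12556283 ≈ 566.54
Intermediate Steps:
C(a) = a² - a
804905/C(-37) - 3821598*1/(1011*(763 - 127)) = 804905/((-37*(-1 - 37))) - 3821598*1/(1011*(763 - 127)) = 804905/((-37*(-38))) - 3821598/(1011*636) = 804905/1406 - 3821598/642996 = 804905*(1/1406) - 3821598*1/642996 = 804905/1406 - 212311/35722 = 7113576786/12556283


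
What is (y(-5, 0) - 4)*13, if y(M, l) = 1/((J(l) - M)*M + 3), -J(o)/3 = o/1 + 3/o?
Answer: -52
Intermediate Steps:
J(o) = -9/o - 3*o (J(o) = -3*(o/1 + 3/o) = -3*(o*1 + 3/o) = -3*(o + 3/o) = -9/o - 3*o)
y(M, l) = 1/(3 + M*(-M - 9/l - 3*l)) (y(M, l) = 1/(((-9/l - 3*l) - M)*M + 3) = 1/((-M - 9/l - 3*l)*M + 3) = 1/(M*(-M - 9/l - 3*l) + 3) = 1/(3 + M*(-M - 9/l - 3*l)))
(y(-5, 0) - 4)*13 = (-1*0/(0*(-3 + (-5)²) + 3*(-5)*(3 + 0²)) - 4)*13 = (-1*0/(0*(-3 + 25) + 3*(-5)*(3 + 0)) - 4)*13 = (-1*0/(0*22 + 3*(-5)*3) - 4)*13 = (-1*0/(0 - 45) - 4)*13 = (-1*0/(-45) - 4)*13 = (-1*0*(-1/45) - 4)*13 = (0 - 4)*13 = -4*13 = -52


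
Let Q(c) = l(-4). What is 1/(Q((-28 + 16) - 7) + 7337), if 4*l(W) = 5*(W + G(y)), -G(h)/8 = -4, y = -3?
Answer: 1/7372 ≈ 0.00013565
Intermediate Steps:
G(h) = 32 (G(h) = -8*(-4) = 32)
l(W) = 40 + 5*W/4 (l(W) = (5*(W + 32))/4 = (5*(32 + W))/4 = (160 + 5*W)/4 = 40 + 5*W/4)
Q(c) = 35 (Q(c) = 40 + (5/4)*(-4) = 40 - 5 = 35)
1/(Q((-28 + 16) - 7) + 7337) = 1/(35 + 7337) = 1/7372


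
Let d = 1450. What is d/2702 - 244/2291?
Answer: 1331331/3095141 ≈ 0.43014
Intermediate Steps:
d/2702 - 244/2291 = 1450/2702 - 244/2291 = 1450*(1/2702) - 244*1/2291 = 725/1351 - 244/2291 = 1331331/3095141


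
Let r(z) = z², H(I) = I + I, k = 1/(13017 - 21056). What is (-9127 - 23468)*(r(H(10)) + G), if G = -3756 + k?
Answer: 879376756575/8039 ≈ 1.0939e+8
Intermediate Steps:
k = -1/8039 (k = 1/(-8039) = -1/8039 ≈ -0.00012439)
H(I) = 2*I
G = -30194485/8039 (G = -3756 - 1/8039 = -30194485/8039 ≈ -3756.0)
(-9127 - 23468)*(r(H(10)) + G) = (-9127 - 23468)*((2*10)² - 30194485/8039) = -32595*(20² - 30194485/8039) = -32595*(400 - 30194485/8039) = -32595*(-26978885/8039) = 879376756575/8039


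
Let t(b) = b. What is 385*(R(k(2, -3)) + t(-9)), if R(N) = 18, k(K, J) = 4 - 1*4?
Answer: 3465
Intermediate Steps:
k(K, J) = 0 (k(K, J) = 4 - 4 = 0)
385*(R(k(2, -3)) + t(-9)) = 385*(18 - 9) = 385*9 = 3465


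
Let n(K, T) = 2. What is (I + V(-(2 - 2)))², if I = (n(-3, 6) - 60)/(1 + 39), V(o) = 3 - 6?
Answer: 7921/400 ≈ 19.802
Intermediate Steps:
V(o) = -3
I = -29/20 (I = (2 - 60)/(1 + 39) = -58/40 = -58*1/40 = -29/20 ≈ -1.4500)
(I + V(-(2 - 2)))² = (-29/20 - 3)² = (-89/20)² = 7921/400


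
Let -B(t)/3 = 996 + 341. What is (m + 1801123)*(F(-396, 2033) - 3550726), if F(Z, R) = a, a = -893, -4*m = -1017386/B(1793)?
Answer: -17104715506690349/2674 ≈ -6.3967e+12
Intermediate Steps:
B(t) = -4011 (B(t) = -3*(996 + 341) = -3*1337 = -4011)
m = -508693/8022 (m = -(-508693)/(2*(-4011)) = -(-508693)*(-1)/(2*4011) = -¼*1017386/4011 = -508693/8022 ≈ -63.412)
F(Z, R) = -893
(m + 1801123)*(F(-396, 2033) - 3550726) = (-508693/8022 + 1801123)*(-893 - 3550726) = (14448100013/8022)*(-3551619) = -17104715506690349/2674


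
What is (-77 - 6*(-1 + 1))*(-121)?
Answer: 9317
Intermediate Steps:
(-77 - 6*(-1 + 1))*(-121) = (-77 - 6*0)*(-121) = (-77 + 0)*(-121) = -77*(-121) = 9317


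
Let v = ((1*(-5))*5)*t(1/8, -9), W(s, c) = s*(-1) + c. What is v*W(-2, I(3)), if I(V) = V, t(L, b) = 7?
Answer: -875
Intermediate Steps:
W(s, c) = c - s (W(s, c) = -s + c = c - s)
v = -175 (v = ((1*(-5))*5)*7 = -5*5*7 = -25*7 = -175)
v*W(-2, I(3)) = -175*(3 - 1*(-2)) = -175*(3 + 2) = -175*5 = -875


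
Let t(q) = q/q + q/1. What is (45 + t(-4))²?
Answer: 1764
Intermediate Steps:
t(q) = 1 + q (t(q) = 1 + q*1 = 1 + q)
(45 + t(-4))² = (45 + (1 - 4))² = (45 - 3)² = 42² = 1764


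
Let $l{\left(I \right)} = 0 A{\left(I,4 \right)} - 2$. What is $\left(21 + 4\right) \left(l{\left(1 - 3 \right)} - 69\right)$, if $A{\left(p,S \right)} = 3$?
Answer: $-1775$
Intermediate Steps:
$l{\left(I \right)} = -2$ ($l{\left(I \right)} = 0 \cdot 3 - 2 = 0 - 2 = -2$)
$\left(21 + 4\right) \left(l{\left(1 - 3 \right)} - 69\right) = \left(21 + 4\right) \left(-2 - 69\right) = 25 \left(-2 - 69\right) = 25 \left(-71\right) = -1775$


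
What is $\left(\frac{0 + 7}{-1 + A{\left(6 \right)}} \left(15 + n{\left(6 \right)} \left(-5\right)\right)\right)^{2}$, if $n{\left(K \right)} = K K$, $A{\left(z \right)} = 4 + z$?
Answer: $\frac{148225}{9} \approx 16469.0$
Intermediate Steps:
$n{\left(K \right)} = K^{2}$
$\left(\frac{0 + 7}{-1 + A{\left(6 \right)}} \left(15 + n{\left(6 \right)} \left(-5\right)\right)\right)^{2} = \left(\frac{0 + 7}{-1 + \left(4 + 6\right)} \left(15 + 6^{2} \left(-5\right)\right)\right)^{2} = \left(\frac{7}{-1 + 10} \left(15 + 36 \left(-5\right)\right)\right)^{2} = \left(\frac{7}{9} \left(15 - 180\right)\right)^{2} = \left(7 \cdot \frac{1}{9} \left(-165\right)\right)^{2} = \left(\frac{7}{9} \left(-165\right)\right)^{2} = \left(- \frac{385}{3}\right)^{2} = \frac{148225}{9}$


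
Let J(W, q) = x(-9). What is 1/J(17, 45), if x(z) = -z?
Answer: ⅑ ≈ 0.11111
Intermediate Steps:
J(W, q) = 9 (J(W, q) = -1*(-9) = 9)
1/J(17, 45) = 1/9 = ⅑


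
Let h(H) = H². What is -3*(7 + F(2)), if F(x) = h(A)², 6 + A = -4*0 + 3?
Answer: -264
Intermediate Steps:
A = -3 (A = -6 + (-4*0 + 3) = -6 + (0 + 3) = -6 + 3 = -3)
F(x) = 81 (F(x) = ((-3)²)² = 9² = 81)
-3*(7 + F(2)) = -3*(7 + 81) = -3*88 = -264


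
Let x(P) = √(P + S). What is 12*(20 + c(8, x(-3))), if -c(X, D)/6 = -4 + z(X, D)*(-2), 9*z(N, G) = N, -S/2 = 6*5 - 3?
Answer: 656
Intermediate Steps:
S = -54 (S = -2*(6*5 - 3) = -2*(30 - 3) = -2*27 = -54)
x(P) = √(-54 + P) (x(P) = √(P - 54) = √(-54 + P))
z(N, G) = N/9
c(X, D) = 24 + 4*X/3 (c(X, D) = -6*(-4 + (X/9)*(-2)) = -6*(-4 - 2*X/9) = 24 + 4*X/3)
12*(20 + c(8, x(-3))) = 12*(20 + (24 + (4/3)*8)) = 12*(20 + (24 + 32/3)) = 12*(20 + 104/3) = 12*(164/3) = 656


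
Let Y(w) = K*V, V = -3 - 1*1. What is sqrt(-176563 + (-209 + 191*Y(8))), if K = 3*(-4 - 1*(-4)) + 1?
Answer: 8*I*sqrt(2774) ≈ 421.35*I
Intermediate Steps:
K = 1 (K = 3*(-4 + 4) + 1 = 3*0 + 1 = 0 + 1 = 1)
V = -4 (V = -3 - 1 = -4)
Y(w) = -4 (Y(w) = 1*(-4) = -4)
sqrt(-176563 + (-209 + 191*Y(8))) = sqrt(-176563 + (-209 + 191*(-4))) = sqrt(-176563 + (-209 - 764)) = sqrt(-176563 - 973) = sqrt(-177536) = 8*I*sqrt(2774)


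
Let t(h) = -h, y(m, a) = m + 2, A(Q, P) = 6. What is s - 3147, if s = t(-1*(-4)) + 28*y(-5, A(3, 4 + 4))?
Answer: -3235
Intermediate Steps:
y(m, a) = 2 + m
s = -88 (s = -(-1)*(-4) + 28*(2 - 5) = -1*4 + 28*(-3) = -4 - 84 = -88)
s - 3147 = -88 - 3147 = -3235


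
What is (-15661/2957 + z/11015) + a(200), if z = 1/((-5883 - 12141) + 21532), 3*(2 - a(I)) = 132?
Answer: -5404083907143/114260313340 ≈ -47.296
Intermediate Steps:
a(I) = -42 (a(I) = 2 - 1/3*132 = 2 - 44 = -42)
z = 1/3508 (z = 1/(-18024 + 21532) = 1/3508 ≈ 0.00028506)
(-15661/2957 + z/11015) + a(200) = (-15661/2957 + (1/3508)/11015) - 42 = (-15661*1/2957 + (1/3508)*(1/11015)) - 42 = (-15661/2957 + 1/38640620) - 42 = -605150746863/114260313340 - 42 = -5404083907143/114260313340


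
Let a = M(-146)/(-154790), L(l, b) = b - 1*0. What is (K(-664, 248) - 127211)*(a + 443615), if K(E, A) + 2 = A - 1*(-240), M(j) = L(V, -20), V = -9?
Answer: -870184659487575/15479 ≈ -5.6217e+10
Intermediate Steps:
L(l, b) = b (L(l, b) = b + 0 = b)
M(j) = -20
K(E, A) = 238 + A (K(E, A) = -2 + (A - 1*(-240)) = -2 + (A + 240) = -2 + (240 + A) = 238 + A)
a = 2/15479 (a = -20/(-154790) = -20*(-1/154790) = 2/15479 ≈ 0.00012921)
(K(-664, 248) - 127211)*(a + 443615) = ((238 + 248) - 127211)*(2/15479 + 443615) = (486 - 127211)*(6866716587/15479) = -126725*6866716587/15479 = -870184659487575/15479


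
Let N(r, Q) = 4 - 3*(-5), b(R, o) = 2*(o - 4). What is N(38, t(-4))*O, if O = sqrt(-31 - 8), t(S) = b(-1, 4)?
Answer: 19*I*sqrt(39) ≈ 118.65*I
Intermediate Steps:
b(R, o) = -8 + 2*o (b(R, o) = 2*(-4 + o) = -8 + 2*o)
t(S) = 0 (t(S) = -8 + 2*4 = -8 + 8 = 0)
N(r, Q) = 19 (N(r, Q) = 4 + 15 = 19)
O = I*sqrt(39) (O = sqrt(-39) = I*sqrt(39) ≈ 6.245*I)
N(38, t(-4))*O = 19*(I*sqrt(39)) = 19*I*sqrt(39)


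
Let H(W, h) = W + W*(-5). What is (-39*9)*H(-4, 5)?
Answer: -5616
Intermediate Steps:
H(W, h) = -4*W (H(W, h) = W - 5*W = -4*W)
(-39*9)*H(-4, 5) = (-39*9)*(-4*(-4)) = -351*16 = -5616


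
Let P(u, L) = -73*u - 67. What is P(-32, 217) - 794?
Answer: 1475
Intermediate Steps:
P(u, L) = -67 - 73*u
P(-32, 217) - 794 = (-67 - 73*(-32)) - 794 = (-67 + 2336) - 794 = 2269 - 794 = 1475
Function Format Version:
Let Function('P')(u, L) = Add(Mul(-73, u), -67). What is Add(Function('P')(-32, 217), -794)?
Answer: 1475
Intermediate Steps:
Function('P')(u, L) = Add(-67, Mul(-73, u))
Add(Function('P')(-32, 217), -794) = Add(Add(-67, Mul(-73, -32)), -794) = Add(Add(-67, 2336), -794) = Add(2269, -794) = 1475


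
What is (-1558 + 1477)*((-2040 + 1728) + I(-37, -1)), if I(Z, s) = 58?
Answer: 20574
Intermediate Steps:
(-1558 + 1477)*((-2040 + 1728) + I(-37, -1)) = (-1558 + 1477)*((-2040 + 1728) + 58) = -81*(-312 + 58) = -81*(-254) = 20574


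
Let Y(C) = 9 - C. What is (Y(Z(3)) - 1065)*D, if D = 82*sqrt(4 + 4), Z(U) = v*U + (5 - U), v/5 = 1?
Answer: -175972*sqrt(2) ≈ -2.4886e+5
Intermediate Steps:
v = 5 (v = 5*1 = 5)
Z(U) = 5 + 4*U (Z(U) = 5*U + (5 - U) = 5 + 4*U)
D = 164*sqrt(2) (D = 82*sqrt(8) = 82*(2*sqrt(2)) = 164*sqrt(2) ≈ 231.93)
(Y(Z(3)) - 1065)*D = ((9 - (5 + 4*3)) - 1065)*(164*sqrt(2)) = ((9 - (5 + 12)) - 1065)*(164*sqrt(2)) = ((9 - 1*17) - 1065)*(164*sqrt(2)) = ((9 - 17) - 1065)*(164*sqrt(2)) = (-8 - 1065)*(164*sqrt(2)) = -175972*sqrt(2)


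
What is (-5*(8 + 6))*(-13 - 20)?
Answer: 2310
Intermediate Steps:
(-5*(8 + 6))*(-13 - 20) = -5*14*(-33) = -70*(-33) = 2310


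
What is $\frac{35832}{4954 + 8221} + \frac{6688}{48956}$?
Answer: $\frac{460576448}{161248825} \approx 2.8563$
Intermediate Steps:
$\frac{35832}{4954 + 8221} + \frac{6688}{48956} = \frac{35832}{13175} + 6688 \cdot \frac{1}{48956} = 35832 \cdot \frac{1}{13175} + \frac{1672}{12239} = \frac{35832}{13175} + \frac{1672}{12239} = \frac{460576448}{161248825}$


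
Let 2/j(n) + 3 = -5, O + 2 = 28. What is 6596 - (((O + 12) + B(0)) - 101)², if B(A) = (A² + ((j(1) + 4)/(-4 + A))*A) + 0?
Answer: 2627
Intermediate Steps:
O = 26 (O = -2 + 28 = 26)
j(n) = -¼ (j(n) = 2/(-3 - 5) = 2/(-8) = 2*(-⅛) = -¼)
B(A) = A² + 15*A/(4*(-4 + A)) (B(A) = (A² + ((-¼ + 4)/(-4 + A))*A) + 0 = (A² + (15/(4*(-4 + A)))*A) + 0 = (A² + 15*A/(4*(-4 + A))) + 0 = A² + 15*A/(4*(-4 + A)))
6596 - (((O + 12) + B(0)) - 101)² = 6596 - (((26 + 12) + (¼)*0*(15 - 16*0 + 4*0²)/(-4 + 0)) - 101)² = 6596 - ((38 + (¼)*0*(15 + 0 + 4*0)/(-4)) - 101)² = 6596 - ((38 + (¼)*0*(-¼)*(15 + 0 + 0)) - 101)² = 6596 - ((38 + (¼)*0*(-¼)*15) - 101)² = 6596 - ((38 + 0) - 101)² = 6596 - (38 - 101)² = 6596 - 1*(-63)² = 6596 - 1*3969 = 6596 - 3969 = 2627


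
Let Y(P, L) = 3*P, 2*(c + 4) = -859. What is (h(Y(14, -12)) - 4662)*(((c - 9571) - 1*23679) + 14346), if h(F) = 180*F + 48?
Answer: -56968275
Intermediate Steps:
c = -867/2 (c = -4 + (1/2)*(-859) = -4 - 859/2 = -867/2 ≈ -433.50)
h(F) = 48 + 180*F
(h(Y(14, -12)) - 4662)*(((c - 9571) - 1*23679) + 14346) = ((48 + 180*(3*14)) - 4662)*(((-867/2 - 9571) - 1*23679) + 14346) = ((48 + 180*42) - 4662)*((-20009/2 - 23679) + 14346) = ((48 + 7560) - 4662)*(-67367/2 + 14346) = (7608 - 4662)*(-38675/2) = 2946*(-38675/2) = -56968275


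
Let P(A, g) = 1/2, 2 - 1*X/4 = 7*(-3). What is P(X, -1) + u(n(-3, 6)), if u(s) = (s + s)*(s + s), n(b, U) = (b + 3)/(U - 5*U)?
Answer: 1/2 ≈ 0.50000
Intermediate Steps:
X = 92 (X = 8 - 28*(-3) = 8 - 4*(-21) = 8 + 84 = 92)
n(b, U) = -(3 + b)/(4*U) (n(b, U) = (3 + b)/((-4*U)) = (3 + b)*(-1/(4*U)) = -(3 + b)/(4*U))
P(A, g) = 1/2
u(s) = 4*s**2 (u(s) = (2*s)*(2*s) = 4*s**2)
P(X, -1) + u(n(-3, 6)) = 1/2 + 4*((1/4)*(-3 - 1*(-3))/6)**2 = 1/2 + 4*((1/4)*(1/6)*(-3 + 3))**2 = 1/2 + 4*((1/4)*(1/6)*0)**2 = 1/2 + 4*0**2 = 1/2 + 4*0 = 1/2 + 0 = 1/2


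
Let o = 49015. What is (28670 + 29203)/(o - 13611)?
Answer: 57873/35404 ≈ 1.6346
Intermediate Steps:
(28670 + 29203)/(o - 13611) = (28670 + 29203)/(49015 - 13611) = 57873/35404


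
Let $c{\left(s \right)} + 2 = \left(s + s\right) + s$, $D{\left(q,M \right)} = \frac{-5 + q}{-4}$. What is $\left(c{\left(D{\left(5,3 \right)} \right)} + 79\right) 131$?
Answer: $10087$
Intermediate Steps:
$D{\left(q,M \right)} = \frac{5}{4} - \frac{q}{4}$ ($D{\left(q,M \right)} = \left(-5 + q\right) \left(- \frac{1}{4}\right) = \frac{5}{4} - \frac{q}{4}$)
$c{\left(s \right)} = -2 + 3 s$ ($c{\left(s \right)} = -2 + \left(\left(s + s\right) + s\right) = -2 + \left(2 s + s\right) = -2 + 3 s$)
$\left(c{\left(D{\left(5,3 \right)} \right)} + 79\right) 131 = \left(\left(-2 + 3 \left(\frac{5}{4} - \frac{5}{4}\right)\right) + 79\right) 131 = \left(\left(-2 + 3 \cdot 0\right) + 79\right) 131 = \left(\left(-2 + 0\right) + 79\right) 131 = \left(-2 + 79\right) 131 = 77 \cdot 131 = 10087$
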